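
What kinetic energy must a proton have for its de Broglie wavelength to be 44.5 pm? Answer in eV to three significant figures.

KE = 0.414 eV

p = h/λ = 6.626 × 10⁻³⁴ / 4.450 × 10⁻¹¹ = 1.489 × 10⁻²³ kg·m/s.
KE = p²/(2m) = (1.489 × 10⁻²³)² / (2 × 1.673 × 10⁻²⁷) = 6.626 × 10⁻²⁰ J = 0.414 eV.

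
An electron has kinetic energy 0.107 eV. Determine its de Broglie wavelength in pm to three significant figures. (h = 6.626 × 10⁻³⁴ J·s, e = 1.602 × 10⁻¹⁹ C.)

λ = 3750 pm

KE = 0.107 eV = 1.714 × 10⁻²⁰ J.
p = √(2mKE) = √(2 × 9.109 × 10⁻³¹ × 1.714 × 10⁻²⁰) = 1.767 × 10⁻²⁵ kg·m/s.
λ = h/p = 6.626 × 10⁻³⁴ / 1.767 × 10⁻²⁵ = 3.75 × 10⁻⁹ m = 3750 pm.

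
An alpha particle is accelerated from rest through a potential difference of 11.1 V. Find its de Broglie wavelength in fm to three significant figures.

λ = 3050 fm

KE = 2eV = 2 × 1.602 × 10⁻¹⁹ × 11.10 = 3.556 × 10⁻¹⁸ J.
p = √(2mKE) = √(2 × 6.645 × 10⁻²⁷ × 3.556 × 10⁻¹⁸) = 2.174 × 10⁻²² kg·m/s.
λ = h/p = 6.626 × 10⁻³⁴ / 2.174 × 10⁻²² = 3.05 × 10⁻¹² m = 3050 fm.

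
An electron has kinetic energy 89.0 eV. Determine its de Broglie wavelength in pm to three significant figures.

λ = 130 pm

KE = 89.0 eV = 1.426 × 10⁻¹⁷ J.
p = √(2mKE) = √(2 × 9.109 × 10⁻³¹ × 1.426 × 10⁻¹⁷) = 5.097 × 10⁻²⁴ kg·m/s.
λ = h/p = 6.626 × 10⁻³⁴ / 5.097 × 10⁻²⁴ = 1.30 × 10⁻¹⁰ m = 130 pm.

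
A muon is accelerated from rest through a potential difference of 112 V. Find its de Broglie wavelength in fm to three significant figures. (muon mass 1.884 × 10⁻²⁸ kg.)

λ = 8060 fm

KE = eV = 1.602 × 10⁻¹⁹ × 112.0 = 1.794 × 10⁻¹⁷ J.
p = √(2mKE) = √(2 × 1.884 × 10⁻²⁸ × 1.794 × 10⁻¹⁷) = 8.222 × 10⁻²³ kg·m/s.
λ = h/p = 6.626 × 10⁻³⁴ / 8.222 × 10⁻²³ = 8.06 × 10⁻¹² m = 8060 fm.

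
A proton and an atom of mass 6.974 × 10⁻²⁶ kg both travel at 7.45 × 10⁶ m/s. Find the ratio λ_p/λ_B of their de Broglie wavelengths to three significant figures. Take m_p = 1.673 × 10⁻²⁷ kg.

λ_p/λ_B = 41.7

At fixed v, p = mv so λ = h/(mv) ∝ 1/m.
λ_p/λ_B = m_B/m_p = 6.974 × 10⁻²⁶/1.673 × 10⁻²⁷ = 41.7.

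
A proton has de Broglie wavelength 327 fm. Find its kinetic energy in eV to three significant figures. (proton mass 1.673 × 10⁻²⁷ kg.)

KE = 7660 eV

p = h/λ = 6.626 × 10⁻³⁴ / 3.270 × 10⁻¹³ = 2.026 × 10⁻²¹ kg·m/s.
KE = p²/(2m) = (2.026 × 10⁻²¹)² / (2 × 1.673 × 10⁻²⁷) = 1.227 × 10⁻¹⁵ J = 7660 eV.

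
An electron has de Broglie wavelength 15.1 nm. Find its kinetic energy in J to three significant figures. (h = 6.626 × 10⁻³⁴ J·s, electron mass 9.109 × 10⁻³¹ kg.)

p = h/λ = 6.626 × 10⁻³⁴ / 1.510 × 10⁻⁸ = 4.388 × 10⁻²⁶ kg·m/s.
KE = p²/(2m) = (4.388 × 10⁻²⁶)² / (2 × 9.109 × 10⁻³¹) = 1.057 × 10⁻²¹ J = 1.06 × 10⁻²¹ J.

KE = 1.06 × 10⁻²¹ J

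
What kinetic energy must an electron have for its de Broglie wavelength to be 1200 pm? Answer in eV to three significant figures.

KE = 1.04 eV

p = h/λ = 6.626 × 10⁻³⁴ / 1.200 × 10⁻⁹ = 5.522 × 10⁻²⁵ kg·m/s.
KE = p²/(2m) = (5.522 × 10⁻²⁵)² / (2 × 9.109 × 10⁻³¹) = 1.674 × 10⁻¹⁹ J = 1.04 eV.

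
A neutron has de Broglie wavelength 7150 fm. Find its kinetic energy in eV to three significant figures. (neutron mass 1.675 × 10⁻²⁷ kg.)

p = h/λ = 6.626 × 10⁻³⁴ / 7.150 × 10⁻¹² = 9.267 × 10⁻²³ kg·m/s.
KE = p²/(2m) = (9.267 × 10⁻²³)² / (2 × 1.675 × 10⁻²⁷) = 2.564 × 10⁻¹⁸ J = 16.0 eV.

KE = 16.0 eV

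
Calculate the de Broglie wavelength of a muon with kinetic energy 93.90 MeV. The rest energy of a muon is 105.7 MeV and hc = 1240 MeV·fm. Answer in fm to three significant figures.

λ = 7.32 fm

Total energy E = KE + m₀c² = 93.90 + 105.7 = 199.60 MeV.
(pc)² = E² − (m₀c²)² = (199.60)² − (105.7)² = 2.867 × 10⁴ MeV², so pc = 169.3 MeV.
λ = hc/(pc) = 1240 MeV·fm / 169.3 MeV = 7.32 fm.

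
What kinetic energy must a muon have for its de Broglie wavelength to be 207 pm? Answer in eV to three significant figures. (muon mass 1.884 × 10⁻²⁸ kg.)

p = h/λ = 6.626 × 10⁻³⁴ / 2.070 × 10⁻¹⁰ = 3.201 × 10⁻²⁴ kg·m/s.
KE = p²/(2m) = (3.201 × 10⁻²⁴)² / (2 × 1.884 × 10⁻²⁸) = 2.719 × 10⁻²⁰ J = 0.170 eV.

KE = 0.170 eV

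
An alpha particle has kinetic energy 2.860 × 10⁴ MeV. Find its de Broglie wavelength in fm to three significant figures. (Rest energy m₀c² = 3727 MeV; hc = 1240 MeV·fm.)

λ = 0.0386 fm

Total energy E = KE + m₀c² = 2.860 × 10⁴ + 3727 = 32327 MeV.
(pc)² = E² − (m₀c²)² = (32327)² − (3727)² = 1.031 × 10⁹ MeV², so pc = 3.211 × 10⁴ MeV.
λ = hc/(pc) = 1240 MeV·fm / 3.211 × 10⁴ MeV = 0.0386 fm.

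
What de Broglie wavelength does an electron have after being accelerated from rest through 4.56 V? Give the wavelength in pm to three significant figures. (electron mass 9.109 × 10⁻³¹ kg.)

λ = 574 pm

KE = eV = 1.602 × 10⁻¹⁹ × 4.560 = 7.305 × 10⁻¹⁹ J.
p = √(2mKE) = √(2 × 9.109 × 10⁻³¹ × 7.305 × 10⁻¹⁹) = 1.154 × 10⁻²⁴ kg·m/s.
λ = h/p = 6.626 × 10⁻³⁴ / 1.154 × 10⁻²⁴ = 5.74 × 10⁻¹⁰ m = 574 pm.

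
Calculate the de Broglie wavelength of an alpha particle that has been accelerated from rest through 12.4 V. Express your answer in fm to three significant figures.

λ = 2880 fm

KE = 2eV = 2 × 1.602 × 10⁻¹⁹ × 12.40 = 3.973 × 10⁻¹⁸ J.
p = √(2mKE) = √(2 × 6.645 × 10⁻²⁷ × 3.973 × 10⁻¹⁸) = 2.298 × 10⁻²² kg·m/s.
λ = h/p = 6.626 × 10⁻³⁴ / 2.298 × 10⁻²² = 2.88 × 10⁻¹² m = 2880 fm.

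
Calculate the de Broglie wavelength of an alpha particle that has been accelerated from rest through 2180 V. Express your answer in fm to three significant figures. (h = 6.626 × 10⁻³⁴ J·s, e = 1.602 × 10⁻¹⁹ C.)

λ = 217 fm

KE = 2eV = 2 × 1.602 × 10⁻¹⁹ × 2180 = 6.985 × 10⁻¹⁶ J.
p = √(2mKE) = √(2 × 6.645 × 10⁻²⁷ × 6.985 × 10⁻¹⁶) = 3.047 × 10⁻²¹ kg·m/s.
λ = h/p = 6.626 × 10⁻³⁴ / 3.047 × 10⁻²¹ = 2.17 × 10⁻¹³ m = 217 fm.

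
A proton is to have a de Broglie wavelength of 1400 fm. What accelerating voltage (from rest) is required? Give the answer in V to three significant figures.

p = h/λ = 6.626 × 10⁻³⁴ / 1.400 × 10⁻¹² = 4.733 × 10⁻²² kg·m/s.
KE = p²/(2m) = 6.695 × 10⁻¹⁷ J.
V = KE/e = 6.695 × 10⁻¹⁷ / (1.602 × 10⁻¹⁹) = 418 V.

V = 418 V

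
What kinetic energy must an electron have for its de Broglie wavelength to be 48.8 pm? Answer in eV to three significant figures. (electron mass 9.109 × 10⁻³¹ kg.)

KE = 632 eV

p = h/λ = 6.626 × 10⁻³⁴ / 4.880 × 10⁻¹¹ = 1.358 × 10⁻²³ kg·m/s.
KE = p²/(2m) = (1.358 × 10⁻²³)² / (2 × 9.109 × 10⁻³¹) = 1.012 × 10⁻¹⁶ J = 632 eV.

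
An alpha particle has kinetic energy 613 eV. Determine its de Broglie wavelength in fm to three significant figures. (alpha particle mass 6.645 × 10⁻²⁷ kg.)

KE = 613 eV = 9.820 × 10⁻¹⁷ J.
p = √(2mKE) = √(2 × 6.645 × 10⁻²⁷ × 9.820 × 10⁻¹⁷) = 1.142 × 10⁻²¹ kg·m/s.
λ = h/p = 6.626 × 10⁻³⁴ / 1.142 × 10⁻²¹ = 5.80 × 10⁻¹³ m = 580 fm.

λ = 580 fm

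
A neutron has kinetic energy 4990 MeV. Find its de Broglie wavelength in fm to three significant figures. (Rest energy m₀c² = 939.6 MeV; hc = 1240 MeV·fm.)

Total energy E = KE + m₀c² = 4990 + 939.6 = 5929.6 MeV.
(pc)² = E² − (m₀c²)² = (5929.6)² − (939.6)² = 3.428 × 10⁷ MeV², so pc = 5855 MeV.
λ = hc/(pc) = 1240 MeV·fm / 5855 MeV = 0.212 fm.

λ = 0.212 fm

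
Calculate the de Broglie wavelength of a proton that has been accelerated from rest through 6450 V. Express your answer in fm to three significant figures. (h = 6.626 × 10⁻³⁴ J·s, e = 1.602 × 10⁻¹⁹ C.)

λ = 356 fm

KE = eV = 1.602 × 10⁻¹⁹ × 6450 = 1.033 × 10⁻¹⁵ J.
p = √(2mKE) = √(2 × 1.673 × 10⁻²⁷ × 1.033 × 10⁻¹⁵) = 1.859 × 10⁻²¹ kg·m/s.
λ = h/p = 6.626 × 10⁻³⁴ / 1.859 × 10⁻²¹ = 3.56 × 10⁻¹³ m = 356 fm.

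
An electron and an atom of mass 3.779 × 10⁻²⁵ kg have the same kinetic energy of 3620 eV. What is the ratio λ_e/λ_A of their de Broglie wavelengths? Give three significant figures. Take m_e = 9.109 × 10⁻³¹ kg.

At fixed KE, p = √(2mKE) so λ = h/p ∝ 1/√m.
λ_e/λ_A = √(m_A/m_e) = √(3.779 × 10⁻²⁵/9.109 × 10⁻³¹) = √(4.149 × 10⁵) = 644.

λ_e/λ_A = 644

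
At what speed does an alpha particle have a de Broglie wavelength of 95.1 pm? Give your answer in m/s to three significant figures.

v = 1050 m/s

p = h/λ = 6.626 × 10⁻³⁴ / 9.510 × 10⁻¹¹ = 6.967 × 10⁻²⁴ kg·m/s.
v = p/m = 6.967 × 10⁻²⁴ / 6.645 × 10⁻²⁷ = 1.05 × 10³ m/s = 1050 m/s.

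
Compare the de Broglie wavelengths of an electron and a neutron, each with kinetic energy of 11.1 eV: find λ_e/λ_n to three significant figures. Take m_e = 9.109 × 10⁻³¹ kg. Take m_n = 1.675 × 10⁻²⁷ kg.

At fixed KE, p = √(2mKE) so λ = h/p ∝ 1/√m.
λ_e/λ_n = √(m_n/m_e) = √(1.675 × 10⁻²⁷/9.109 × 10⁻³¹) = √(1839) = 42.9.

λ_e/λ_n = 42.9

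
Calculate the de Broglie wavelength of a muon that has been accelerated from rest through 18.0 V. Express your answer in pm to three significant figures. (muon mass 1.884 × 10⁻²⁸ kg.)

KE = eV = 1.602 × 10⁻¹⁹ × 18.00 = 2.884 × 10⁻¹⁸ J.
p = √(2mKE) = √(2 × 1.884 × 10⁻²⁸ × 2.884 × 10⁻¹⁸) = 3.296 × 10⁻²³ kg·m/s.
λ = h/p = 6.626 × 10⁻³⁴ / 3.296 × 10⁻²³ = 2.01 × 10⁻¹¹ m = 20.1 pm.

λ = 20.1 pm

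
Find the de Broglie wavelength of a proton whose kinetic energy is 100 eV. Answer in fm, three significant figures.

λ = 2860 fm

KE = 100 eV = 1.602 × 10⁻¹⁷ J.
p = √(2mKE) = √(2 × 1.673 × 10⁻²⁷ × 1.602 × 10⁻¹⁷) = 2.315 × 10⁻²² kg·m/s.
λ = h/p = 6.626 × 10⁻³⁴ / 2.315 × 10⁻²² = 2.86 × 10⁻¹² m = 2860 fm.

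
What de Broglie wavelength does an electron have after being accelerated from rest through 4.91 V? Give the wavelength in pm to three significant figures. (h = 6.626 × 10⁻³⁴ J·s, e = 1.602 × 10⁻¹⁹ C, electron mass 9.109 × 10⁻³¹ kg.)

λ = 554 pm

KE = eV = 1.602 × 10⁻¹⁹ × 4.910 = 7.866 × 10⁻¹⁹ J.
p = √(2mKE) = √(2 × 9.109 × 10⁻³¹ × 7.866 × 10⁻¹⁹) = 1.197 × 10⁻²⁴ kg·m/s.
λ = h/p = 6.626 × 10⁻³⁴ / 1.197 × 10⁻²⁴ = 5.54 × 10⁻¹⁰ m = 554 pm.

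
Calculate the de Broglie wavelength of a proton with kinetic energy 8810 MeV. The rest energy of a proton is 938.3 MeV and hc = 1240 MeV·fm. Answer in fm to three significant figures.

λ = 0.128 fm

Total energy E = KE + m₀c² = 8810 + 938.3 = 9748.3 MeV.
(pc)² = E² − (m₀c²)² = (9748.3)² − (938.3)² = 9.415 × 10⁷ MeV², so pc = 9703 MeV.
λ = hc/(pc) = 1240 MeV·fm / 9703 MeV = 0.128 fm.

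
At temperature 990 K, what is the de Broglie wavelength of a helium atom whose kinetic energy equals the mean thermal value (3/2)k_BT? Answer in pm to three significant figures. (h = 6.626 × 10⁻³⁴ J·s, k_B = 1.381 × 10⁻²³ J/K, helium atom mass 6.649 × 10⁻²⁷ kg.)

KE = (3/2)k_BT = 1.5 × 1.381 × 10⁻²³ × 990 = 2.051 × 10⁻²⁰ J.
p = √(2mKE) = √(2 × 6.649 × 10⁻²⁷ × 2.051 × 10⁻²⁰) = 1.651 × 10⁻²³ kg·m/s.
λ = h/p = 4.01 × 10⁻¹¹ m = 40.1 pm.

λ = 40.1 pm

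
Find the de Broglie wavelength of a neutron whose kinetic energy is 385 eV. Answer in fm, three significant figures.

KE = 385 eV = 6.168 × 10⁻¹⁷ J.
p = √(2mKE) = √(2 × 1.675 × 10⁻²⁷ × 6.168 × 10⁻¹⁷) = 4.546 × 10⁻²² kg·m/s.
λ = h/p = 6.626 × 10⁻³⁴ / 4.546 × 10⁻²² = 1.46 × 10⁻¹² m = 1460 fm.

λ = 1460 fm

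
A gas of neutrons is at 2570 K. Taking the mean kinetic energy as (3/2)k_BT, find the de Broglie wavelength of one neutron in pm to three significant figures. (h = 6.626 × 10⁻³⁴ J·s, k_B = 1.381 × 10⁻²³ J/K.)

KE = (3/2)k_BT = 1.5 × 1.381 × 10⁻²³ × 2570 = 5.324 × 10⁻²⁰ J.
p = √(2mKE) = √(2 × 1.675 × 10⁻²⁷ × 5.324 × 10⁻²⁰) = 1.335 × 10⁻²³ kg·m/s.
λ = h/p = 4.96 × 10⁻¹¹ m = 49.6 pm.

λ = 49.6 pm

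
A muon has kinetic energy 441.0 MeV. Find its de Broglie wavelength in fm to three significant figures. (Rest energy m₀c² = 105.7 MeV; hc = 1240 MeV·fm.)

λ = 2.31 fm

Total energy E = KE + m₀c² = 441.0 + 105.7 = 546.7 MeV.
(pc)² = E² − (m₀c²)² = (546.7)² − (105.7)² = 2.877 × 10⁵ MeV², so pc = 536.4 MeV.
λ = hc/(pc) = 1240 MeV·fm / 536.4 MeV = 2.31 fm.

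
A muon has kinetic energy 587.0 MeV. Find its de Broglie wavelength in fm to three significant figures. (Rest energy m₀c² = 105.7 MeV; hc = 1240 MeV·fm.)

Total energy E = KE + m₀c² = 587.0 + 105.7 = 692.7 MeV.
(pc)² = E² − (m₀c²)² = (692.7)² − (105.7)² = 4.687 × 10⁵ MeV², so pc = 684.6 MeV.
λ = hc/(pc) = 1240 MeV·fm / 684.6 MeV = 1.81 fm.

λ = 1.81 fm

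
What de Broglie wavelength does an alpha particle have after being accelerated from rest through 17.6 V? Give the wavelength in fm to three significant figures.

λ = 2420 fm

KE = 2eV = 2 × 1.602 × 10⁻¹⁹ × 17.60 = 5.639 × 10⁻¹⁸ J.
p = √(2mKE) = √(2 × 6.645 × 10⁻²⁷ × 5.639 × 10⁻¹⁸) = 2.738 × 10⁻²² kg·m/s.
λ = h/p = 6.626 × 10⁻³⁴ / 2.738 × 10⁻²² = 2.42 × 10⁻¹² m = 2420 fm.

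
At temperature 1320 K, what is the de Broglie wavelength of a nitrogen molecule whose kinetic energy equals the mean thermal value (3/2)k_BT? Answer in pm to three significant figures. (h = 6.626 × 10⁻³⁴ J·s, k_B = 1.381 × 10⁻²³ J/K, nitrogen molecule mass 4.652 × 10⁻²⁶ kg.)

λ = 13.1 pm

KE = (3/2)k_BT = 1.5 × 1.381 × 10⁻²³ × 1320 = 2.734 × 10⁻²⁰ J.
p = √(2mKE) = √(2 × 4.652 × 10⁻²⁶ × 2.734 × 10⁻²⁰) = 5.044 × 10⁻²³ kg·m/s.
λ = h/p = 1.31 × 10⁻¹¹ m = 13.1 pm.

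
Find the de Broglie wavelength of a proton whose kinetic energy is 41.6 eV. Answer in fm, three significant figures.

λ = 4440 fm

KE = 41.6 eV = 6.664 × 10⁻¹⁸ J.
p = √(2mKE) = √(2 × 1.673 × 10⁻²⁷ × 6.664 × 10⁻¹⁸) = 1.493 × 10⁻²² kg·m/s.
λ = h/p = 6.626 × 10⁻³⁴ / 1.493 × 10⁻²² = 4.44 × 10⁻¹² m = 4440 fm.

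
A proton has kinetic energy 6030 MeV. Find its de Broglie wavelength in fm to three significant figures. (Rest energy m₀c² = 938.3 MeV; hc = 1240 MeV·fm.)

Total energy E = KE + m₀c² = 6030 + 938.3 = 6968.3 MeV.
(pc)² = E² − (m₀c²)² = (6968.3)² − (938.3)² = 4.768 × 10⁷ MeV², so pc = 6905 MeV.
λ = hc/(pc) = 1240 MeV·fm / 6905 MeV = 0.180 fm.

λ = 0.180 fm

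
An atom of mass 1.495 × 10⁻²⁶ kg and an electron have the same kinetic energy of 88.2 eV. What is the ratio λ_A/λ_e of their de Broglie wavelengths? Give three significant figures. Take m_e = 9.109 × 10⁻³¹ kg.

λ_A/λ_e = 7.81 × 10⁻³

At fixed KE, p = √(2mKE) so λ = h/p ∝ 1/√m.
λ_A/λ_e = √(m_e/m_A) = √(9.109 × 10⁻³¹/1.495 × 10⁻²⁶) = √(6.093 × 10⁻⁵) = 7.81 × 10⁻³.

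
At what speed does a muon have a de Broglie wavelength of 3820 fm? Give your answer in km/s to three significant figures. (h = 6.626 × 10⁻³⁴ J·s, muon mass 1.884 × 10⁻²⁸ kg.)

p = h/λ = 6.626 × 10⁻³⁴ / 3.820 × 10⁻¹² = 1.735 × 10⁻²² kg·m/s.
v = p/m = 1.735 × 10⁻²² / 1.884 × 10⁻²⁸ = 9.21 × 10⁵ m/s = 921 km/s.

v = 921 km/s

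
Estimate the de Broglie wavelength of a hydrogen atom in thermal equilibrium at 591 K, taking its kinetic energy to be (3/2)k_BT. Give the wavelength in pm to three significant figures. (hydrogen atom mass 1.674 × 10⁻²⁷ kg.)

KE = (3/2)k_BT = 1.5 × 1.381 × 10⁻²³ × 591 = 1.224 × 10⁻²⁰ J.
p = √(2mKE) = √(2 × 1.674 × 10⁻²⁷ × 1.224 × 10⁻²⁰) = 6.402 × 10⁻²⁴ kg·m/s.
λ = h/p = 1.03 × 10⁻¹⁰ m = 103 pm.

λ = 103 pm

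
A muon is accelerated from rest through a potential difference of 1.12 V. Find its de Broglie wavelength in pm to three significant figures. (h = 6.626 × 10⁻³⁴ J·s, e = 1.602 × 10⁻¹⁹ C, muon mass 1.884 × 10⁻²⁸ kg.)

KE = eV = 1.602 × 10⁻¹⁹ × 1.120 = 1.794 × 10⁻¹⁹ J.
p = √(2mKE) = √(2 × 1.884 × 10⁻²⁸ × 1.794 × 10⁻¹⁹) = 8.222 × 10⁻²⁴ kg·m/s.
λ = h/p = 6.626 × 10⁻³⁴ / 8.222 × 10⁻²⁴ = 8.06 × 10⁻¹¹ m = 80.6 pm.

λ = 80.6 pm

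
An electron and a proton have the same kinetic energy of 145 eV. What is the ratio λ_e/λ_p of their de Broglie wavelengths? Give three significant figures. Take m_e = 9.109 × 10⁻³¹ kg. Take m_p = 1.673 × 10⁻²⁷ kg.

λ_e/λ_p = 42.9

At fixed KE, p = √(2mKE) so λ = h/p ∝ 1/√m.
λ_e/λ_p = √(m_p/m_e) = √(1.673 × 10⁻²⁷/9.109 × 10⁻³¹) = √(1837) = 42.9.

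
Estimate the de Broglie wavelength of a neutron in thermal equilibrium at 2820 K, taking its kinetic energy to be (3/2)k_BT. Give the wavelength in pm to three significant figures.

KE = (3/2)k_BT = 1.5 × 1.381 × 10⁻²³ × 2820 = 5.842 × 10⁻²⁰ J.
p = √(2mKE) = √(2 × 1.675 × 10⁻²⁷ × 5.842 × 10⁻²⁰) = 1.399 × 10⁻²³ kg·m/s.
λ = h/p = 4.74 × 10⁻¹¹ m = 47.4 pm.

λ = 47.4 pm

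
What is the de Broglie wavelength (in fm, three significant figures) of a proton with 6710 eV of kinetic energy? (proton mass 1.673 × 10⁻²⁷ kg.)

KE = 6710 eV = 1.075 × 10⁻¹⁵ J.
p = √(2mKE) = √(2 × 1.673 × 10⁻²⁷ × 1.075 × 10⁻¹⁵) = 1.897 × 10⁻²¹ kg·m/s.
λ = h/p = 6.626 × 10⁻³⁴ / 1.897 × 10⁻²¹ = 3.49 × 10⁻¹³ m = 349 fm.

λ = 349 fm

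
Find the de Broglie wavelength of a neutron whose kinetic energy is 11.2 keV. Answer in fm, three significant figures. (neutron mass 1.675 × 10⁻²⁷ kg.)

KE = 11.2 keV = 1.794 × 10⁻¹⁵ J.
p = √(2mKE) = √(2 × 1.675 × 10⁻²⁷ × 1.794 × 10⁻¹⁵) = 2.452 × 10⁻²¹ kg·m/s.
λ = h/p = 6.626 × 10⁻³⁴ / 2.452 × 10⁻²¹ = 2.70 × 10⁻¹³ m = 270 fm.

λ = 270 fm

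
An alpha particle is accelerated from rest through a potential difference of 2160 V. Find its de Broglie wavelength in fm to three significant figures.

λ = 218 fm

KE = 2eV = 2 × 1.602 × 10⁻¹⁹ × 2160 = 6.921 × 10⁻¹⁶ J.
p = √(2mKE) = √(2 × 6.645 × 10⁻²⁷ × 6.921 × 10⁻¹⁶) = 3.033 × 10⁻²¹ kg·m/s.
λ = h/p = 6.626 × 10⁻³⁴ / 3.033 × 10⁻²¹ = 2.18 × 10⁻¹³ m = 218 fm.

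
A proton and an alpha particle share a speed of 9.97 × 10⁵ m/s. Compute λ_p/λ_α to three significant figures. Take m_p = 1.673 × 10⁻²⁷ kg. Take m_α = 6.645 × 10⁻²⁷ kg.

At fixed v, p = mv so λ = h/(mv) ∝ 1/m.
λ_p/λ_α = m_α/m_p = 6.645 × 10⁻²⁷/1.673 × 10⁻²⁷ = 3.97.

λ_p/λ_α = 3.97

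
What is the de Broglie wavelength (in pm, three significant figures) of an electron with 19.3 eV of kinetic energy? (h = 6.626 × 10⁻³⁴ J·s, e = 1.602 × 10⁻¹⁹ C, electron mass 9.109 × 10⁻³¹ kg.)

λ = 279 pm

KE = 19.3 eV = 3.092 × 10⁻¹⁸ J.
p = √(2mKE) = √(2 × 9.109 × 10⁻³¹ × 3.092 × 10⁻¹⁸) = 2.373 × 10⁻²⁴ kg·m/s.
λ = h/p = 6.626 × 10⁻³⁴ / 2.373 × 10⁻²⁴ = 2.79 × 10⁻¹⁰ m = 279 pm.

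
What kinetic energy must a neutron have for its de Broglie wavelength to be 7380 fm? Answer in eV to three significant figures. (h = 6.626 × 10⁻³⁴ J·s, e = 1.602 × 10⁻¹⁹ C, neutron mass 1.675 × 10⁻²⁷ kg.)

p = h/λ = 6.626 × 10⁻³⁴ / 7.380 × 10⁻¹² = 8.978 × 10⁻²³ kg·m/s.
KE = p²/(2m) = (8.978 × 10⁻²³)² / (2 × 1.675 × 10⁻²⁷) = 2.406 × 10⁻¹⁸ J = 15.0 eV.

KE = 15.0 eV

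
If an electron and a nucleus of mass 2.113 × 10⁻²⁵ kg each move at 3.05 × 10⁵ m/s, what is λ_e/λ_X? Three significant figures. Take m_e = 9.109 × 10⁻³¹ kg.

At fixed v, p = mv so λ = h/(mv) ∝ 1/m.
λ_e/λ_X = m_X/m_e = 2.113 × 10⁻²⁵/9.109 × 10⁻³¹ = 2.32 × 10⁵.

λ_e/λ_X = 2.32 × 10⁵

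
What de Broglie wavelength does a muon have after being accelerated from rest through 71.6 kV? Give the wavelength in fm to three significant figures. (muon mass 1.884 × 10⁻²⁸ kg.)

KE = eV = 1.602 × 10⁻¹⁹ × 7.160 × 10⁴ = 1.147 × 10⁻¹⁴ J.
p = √(2mKE) = √(2 × 1.884 × 10⁻²⁸ × 1.147 × 10⁻¹⁴) = 2.079 × 10⁻²¹ kg·m/s.
λ = h/p = 6.626 × 10⁻³⁴ / 2.079 × 10⁻²¹ = 3.19 × 10⁻¹³ m = 319 fm.

λ = 319 fm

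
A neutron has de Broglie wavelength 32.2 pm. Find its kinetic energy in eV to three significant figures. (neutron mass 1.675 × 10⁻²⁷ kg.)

p = h/λ = 6.626 × 10⁻³⁴ / 3.220 × 10⁻¹¹ = 2.058 × 10⁻²³ kg·m/s.
KE = p²/(2m) = (2.058 × 10⁻²³)² / (2 × 1.675 × 10⁻²⁷) = 1.264 × 10⁻¹⁹ J = 0.789 eV.

KE = 0.789 eV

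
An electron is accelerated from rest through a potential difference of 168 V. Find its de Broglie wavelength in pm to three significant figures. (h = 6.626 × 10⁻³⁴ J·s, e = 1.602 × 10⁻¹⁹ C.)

λ = 94.6 pm

KE = eV = 1.602 × 10⁻¹⁹ × 168.0 = 2.691 × 10⁻¹⁷ J.
p = √(2mKE) = √(2 × 9.109 × 10⁻³¹ × 2.691 × 10⁻¹⁷) = 7.002 × 10⁻²⁴ kg·m/s.
λ = h/p = 6.626 × 10⁻³⁴ / 7.002 × 10⁻²⁴ = 9.46 × 10⁻¹¹ m = 94.6 pm.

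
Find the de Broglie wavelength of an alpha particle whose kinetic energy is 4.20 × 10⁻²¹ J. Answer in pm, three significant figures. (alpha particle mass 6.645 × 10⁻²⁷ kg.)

λ = 88.7 pm

p = √(2mKE) = √(2 × 6.645 × 10⁻²⁷ × 4.200 × 10⁻²¹) = 7.471 × 10⁻²⁴ kg·m/s.
λ = h/p = 6.626 × 10⁻³⁴ / 7.471 × 10⁻²⁴ = 8.87 × 10⁻¹¹ m = 88.7 pm.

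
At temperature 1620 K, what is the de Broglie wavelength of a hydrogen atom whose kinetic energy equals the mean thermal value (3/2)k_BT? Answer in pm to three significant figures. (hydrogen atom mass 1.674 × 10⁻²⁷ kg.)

KE = (3/2)k_BT = 1.5 × 1.381 × 10⁻²³ × 1620 = 3.356 × 10⁻²⁰ J.
p = √(2mKE) = √(2 × 1.674 × 10⁻²⁷ × 3.356 × 10⁻²⁰) = 1.060 × 10⁻²³ kg·m/s.
λ = h/p = 6.25 × 10⁻¹¹ m = 62.5 pm.

λ = 62.5 pm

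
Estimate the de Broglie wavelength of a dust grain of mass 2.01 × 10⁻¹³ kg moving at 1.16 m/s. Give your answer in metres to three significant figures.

p = mv = 2.01 × 10⁻¹³ × 1.16 = 2.332 × 10⁻¹³ kg·m/s.
λ = h/p = 6.626 × 10⁻³⁴ / 2.332 × 10⁻¹³ = 2.84 × 10⁻²¹ m.

λ = 2.84 × 10⁻²¹ m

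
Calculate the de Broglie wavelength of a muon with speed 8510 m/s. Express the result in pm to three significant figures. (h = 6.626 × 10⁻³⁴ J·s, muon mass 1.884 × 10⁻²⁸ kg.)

λ = 413 pm

p = mv = 1.884 × 10⁻²⁸ × 8510 = 1.603 × 10⁻²⁴ kg·m/s.
λ = h/p = 6.626 × 10⁻³⁴ / 1.603 × 10⁻²⁴ = 4.13 × 10⁻¹⁰ m = 413 pm.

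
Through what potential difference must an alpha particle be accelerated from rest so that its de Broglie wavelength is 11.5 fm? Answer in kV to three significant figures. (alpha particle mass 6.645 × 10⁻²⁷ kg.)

p = h/λ = 6.626 × 10⁻³⁴ / 1.150 × 10⁻¹⁴ = 5.762 × 10⁻²⁰ kg·m/s.
KE = p²/(2m) = 2.498 × 10⁻¹³ J.
V = KE/2e = 2.498 × 10⁻¹³ / (2 × 1.602 × 10⁻¹⁹) = 780 kV.

V = 780 kV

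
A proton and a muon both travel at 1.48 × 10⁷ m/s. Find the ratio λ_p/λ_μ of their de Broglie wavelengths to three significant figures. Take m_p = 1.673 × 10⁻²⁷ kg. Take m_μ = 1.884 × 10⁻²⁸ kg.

At fixed v, p = mv so λ = h/(mv) ∝ 1/m.
λ_p/λ_μ = m_μ/m_p = 1.884 × 10⁻²⁸/1.673 × 10⁻²⁷ = 0.113.

λ_p/λ_μ = 0.113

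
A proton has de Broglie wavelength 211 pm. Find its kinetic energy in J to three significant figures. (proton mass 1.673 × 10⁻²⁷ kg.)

KE = 2.95 × 10⁻²¹ J

p = h/λ = 6.626 × 10⁻³⁴ / 2.110 × 10⁻¹⁰ = 3.140 × 10⁻²⁴ kg·m/s.
KE = p²/(2m) = (3.140 × 10⁻²⁴)² / (2 × 1.673 × 10⁻²⁷) = 2.947 × 10⁻²¹ J = 2.95 × 10⁻²¹ J.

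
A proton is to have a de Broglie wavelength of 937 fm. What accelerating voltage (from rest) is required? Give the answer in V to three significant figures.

p = h/λ = 6.626 × 10⁻³⁴ / 9.370 × 10⁻¹³ = 7.072 × 10⁻²² kg·m/s.
KE = p²/(2m) = 1.495 × 10⁻¹⁶ J.
V = KE/e = 1.495 × 10⁻¹⁶ / (1.602 × 10⁻¹⁹) = 933 V.

V = 933 V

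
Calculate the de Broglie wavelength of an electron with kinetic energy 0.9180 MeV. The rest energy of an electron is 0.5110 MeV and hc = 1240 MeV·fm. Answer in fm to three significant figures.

Total energy E = KE + m₀c² = 0.9180 + 0.5110 = 1.4290 MeV.
(pc)² = E² − (m₀c²)² = (1.4290)² − (0.5110)² = 1.781 MeV², so pc = 1.335 MeV.
λ = hc/(pc) = 1240 MeV·fm / 1.335 MeV = 929 fm.

λ = 929 fm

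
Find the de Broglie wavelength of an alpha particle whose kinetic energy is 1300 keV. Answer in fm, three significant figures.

λ = 12.6 fm

KE = 1300 keV = 2.083 × 10⁻¹³ J.
p = √(2mKE) = √(2 × 6.645 × 10⁻²⁷ × 2.083 × 10⁻¹³) = 5.261 × 10⁻²⁰ kg·m/s.
λ = h/p = 6.626 × 10⁻³⁴ / 5.261 × 10⁻²⁰ = 1.26 × 10⁻¹⁴ m = 12.6 fm.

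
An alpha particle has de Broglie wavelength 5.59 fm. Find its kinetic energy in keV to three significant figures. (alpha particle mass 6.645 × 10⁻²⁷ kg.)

KE = 6600 keV

p = h/λ = 6.626 × 10⁻³⁴ / 5.590 × 10⁻¹⁵ = 1.185 × 10⁻¹⁹ kg·m/s.
KE = p²/(2m) = (1.185 × 10⁻¹⁹)² / (2 × 6.645 × 10⁻²⁷) = 1.057 × 10⁻¹² J = 6600 keV.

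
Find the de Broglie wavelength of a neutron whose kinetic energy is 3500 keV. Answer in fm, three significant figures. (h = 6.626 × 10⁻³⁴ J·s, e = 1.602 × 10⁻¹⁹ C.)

KE = 3500 keV = 5.607 × 10⁻¹³ J.
p = √(2mKE) = √(2 × 1.675 × 10⁻²⁷ × 5.607 × 10⁻¹³) = 4.334 × 10⁻²⁰ kg·m/s.
λ = h/p = 6.626 × 10⁻³⁴ / 4.334 × 10⁻²⁰ = 1.53 × 10⁻¹⁴ m = 15.3 fm.

λ = 15.3 fm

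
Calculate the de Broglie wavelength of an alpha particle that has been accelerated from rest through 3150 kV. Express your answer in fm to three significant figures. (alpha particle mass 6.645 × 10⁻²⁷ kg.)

λ = 5.72 fm

KE = 2eV = 2 × 1.602 × 10⁻¹⁹ × 3.150 × 10⁶ = 1.009 × 10⁻¹² J.
p = √(2mKE) = √(2 × 6.645 × 10⁻²⁷ × 1.009 × 10⁻¹²) = 1.158 × 10⁻¹⁹ kg·m/s.
λ = h/p = 6.626 × 10⁻³⁴ / 1.158 × 10⁻¹⁹ = 5.72 × 10⁻¹⁵ m = 5.72 fm.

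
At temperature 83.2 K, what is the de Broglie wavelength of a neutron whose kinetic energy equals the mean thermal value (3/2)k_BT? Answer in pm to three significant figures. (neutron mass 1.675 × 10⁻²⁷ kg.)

KE = (3/2)k_BT = 1.5 × 1.381 × 10⁻²³ × 83.2 = 1.723 × 10⁻²¹ J.
p = √(2mKE) = √(2 × 1.675 × 10⁻²⁷ × 1.723 × 10⁻²¹) = 2.403 × 10⁻²⁴ kg·m/s.
λ = h/p = 2.76 × 10⁻¹⁰ m = 276 pm.

λ = 276 pm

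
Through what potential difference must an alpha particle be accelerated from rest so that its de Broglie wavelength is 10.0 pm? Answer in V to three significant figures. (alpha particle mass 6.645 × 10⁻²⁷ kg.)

V = 1.03 V

p = h/λ = 6.626 × 10⁻³⁴ / 1.000 × 10⁻¹¹ = 6.626 × 10⁻²³ kg·m/s.
KE = p²/(2m) = 3.304 × 10⁻¹⁹ J.
V = KE/2e = 3.304 × 10⁻¹⁹ / (2 × 1.602 × 10⁻¹⁹) = 1.03 V.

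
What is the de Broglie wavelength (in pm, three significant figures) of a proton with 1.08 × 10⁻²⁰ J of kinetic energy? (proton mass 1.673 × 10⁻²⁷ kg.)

λ = 110 pm

p = √(2mKE) = √(2 × 1.673 × 10⁻²⁷ × 1.080 × 10⁻²⁰) = 6.011 × 10⁻²⁴ kg·m/s.
λ = h/p = 6.626 × 10⁻³⁴ / 6.011 × 10⁻²⁴ = 1.10 × 10⁻¹⁰ m = 110 pm.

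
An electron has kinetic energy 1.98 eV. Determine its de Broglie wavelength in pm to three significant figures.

λ = 872 pm

KE = 1.98 eV = 3.172 × 10⁻¹⁹ J.
p = √(2mKE) = √(2 × 9.109 × 10⁻³¹ × 3.172 × 10⁻¹⁹) = 7.602 × 10⁻²⁵ kg·m/s.
λ = h/p = 6.626 × 10⁻³⁴ / 7.602 × 10⁻²⁵ = 8.72 × 10⁻¹⁰ m = 872 pm.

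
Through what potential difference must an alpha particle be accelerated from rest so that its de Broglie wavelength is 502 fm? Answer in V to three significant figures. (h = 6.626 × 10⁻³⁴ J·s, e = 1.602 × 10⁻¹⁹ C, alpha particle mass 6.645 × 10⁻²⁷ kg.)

p = h/λ = 6.626 × 10⁻³⁴ / 5.020 × 10⁻¹³ = 1.320 × 10⁻²¹ kg·m/s.
KE = p²/(2m) = 1.311 × 10⁻¹⁶ J.
V = KE/2e = 1.311 × 10⁻¹⁶ / (2 × 1.602 × 10⁻¹⁹) = 409 V.

V = 409 V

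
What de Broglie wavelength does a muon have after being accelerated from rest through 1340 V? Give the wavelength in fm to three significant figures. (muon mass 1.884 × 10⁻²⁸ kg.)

λ = 2330 fm

KE = eV = 1.602 × 10⁻¹⁹ × 1340 = 2.147 × 10⁻¹⁶ J.
p = √(2mKE) = √(2 × 1.884 × 10⁻²⁸ × 2.147 × 10⁻¹⁶) = 2.844 × 10⁻²² kg·m/s.
λ = h/p = 6.626 × 10⁻³⁴ / 2.844 × 10⁻²² = 2.33 × 10⁻¹² m = 2330 fm.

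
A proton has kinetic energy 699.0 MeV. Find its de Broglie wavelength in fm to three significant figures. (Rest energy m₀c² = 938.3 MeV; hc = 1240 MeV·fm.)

λ = 0.924 fm

Total energy E = KE + m₀c² = 699.0 + 938.3 = 1637.3 MeV.
(pc)² = E² − (m₀c²)² = (1637.3)² − (938.3)² = 1.800 × 10⁶ MeV², so pc = 1342 MeV.
λ = hc/(pc) = 1240 MeV·fm / 1342 MeV = 0.924 fm.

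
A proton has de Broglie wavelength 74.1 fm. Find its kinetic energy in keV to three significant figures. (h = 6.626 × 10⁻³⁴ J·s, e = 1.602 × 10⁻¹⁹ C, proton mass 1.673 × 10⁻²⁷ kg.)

KE = 149 keV

p = h/λ = 6.626 × 10⁻³⁴ / 7.410 × 10⁻¹⁴ = 8.942 × 10⁻²¹ kg·m/s.
KE = p²/(2m) = (8.942 × 10⁻²¹)² / (2 × 1.673 × 10⁻²⁷) = 2.390 × 10⁻¹⁴ J = 149 keV.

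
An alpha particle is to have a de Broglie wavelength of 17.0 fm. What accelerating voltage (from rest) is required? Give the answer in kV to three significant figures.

p = h/λ = 6.626 × 10⁻³⁴ / 1.700 × 10⁻¹⁴ = 3.898 × 10⁻²⁰ kg·m/s.
KE = p²/(2m) = 1.143 × 10⁻¹³ J.
V = KE/2e = 1.143 × 10⁻¹³ / (2 × 1.602 × 10⁻¹⁹) = 357 kV.

V = 357 kV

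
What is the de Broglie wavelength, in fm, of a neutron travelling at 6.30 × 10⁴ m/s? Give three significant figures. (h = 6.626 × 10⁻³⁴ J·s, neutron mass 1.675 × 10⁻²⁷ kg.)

p = mv = 1.675 × 10⁻²⁷ × 6.30 × 10⁴ = 1.055 × 10⁻²² kg·m/s.
λ = h/p = 6.626 × 10⁻³⁴ / 1.055 × 10⁻²² = 6.28 × 10⁻¹² m = 6280 fm.

λ = 6280 fm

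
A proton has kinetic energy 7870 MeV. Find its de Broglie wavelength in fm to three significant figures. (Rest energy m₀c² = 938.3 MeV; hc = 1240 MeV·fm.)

Total energy E = KE + m₀c² = 7870 + 938.3 = 8808.3 MeV.
(pc)² = E² − (m₀c²)² = (8808.3)² − (938.3)² = 7.671 × 10⁷ MeV², so pc = 8758 MeV.
λ = hc/(pc) = 1240 MeV·fm / 8758 MeV = 0.142 fm.

λ = 0.142 fm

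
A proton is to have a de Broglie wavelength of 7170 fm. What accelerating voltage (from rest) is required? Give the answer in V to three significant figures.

V = 15.9 V

p = h/λ = 6.626 × 10⁻³⁴ / 7.170 × 10⁻¹² = 9.241 × 10⁻²³ kg·m/s.
KE = p²/(2m) = 2.552 × 10⁻¹⁸ J.
V = KE/e = 2.552 × 10⁻¹⁸ / (1.602 × 10⁻¹⁹) = 15.9 V.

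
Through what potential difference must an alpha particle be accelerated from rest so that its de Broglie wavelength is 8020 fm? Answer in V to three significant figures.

p = h/λ = 6.626 × 10⁻³⁴ / 8.020 × 10⁻¹² = 8.262 × 10⁻²³ kg·m/s.
KE = p²/(2m) = 5.136 × 10⁻¹⁹ J.
V = KE/2e = 5.136 × 10⁻¹⁹ / (2 × 1.602 × 10⁻¹⁹) = 1.60 V.

V = 1.60 V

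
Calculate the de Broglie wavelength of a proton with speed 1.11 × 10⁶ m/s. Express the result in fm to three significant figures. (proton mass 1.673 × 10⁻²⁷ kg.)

p = mv = 1.673 × 10⁻²⁷ × 1.11 × 10⁶ = 1.857 × 10⁻²¹ kg·m/s.
λ = h/p = 6.626 × 10⁻³⁴ / 1.857 × 10⁻²¹ = 3.57 × 10⁻¹³ m = 357 fm.

λ = 357 fm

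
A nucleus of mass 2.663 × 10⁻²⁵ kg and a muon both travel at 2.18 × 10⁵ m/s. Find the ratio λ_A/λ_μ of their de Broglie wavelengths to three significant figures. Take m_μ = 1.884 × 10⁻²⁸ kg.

At fixed v, p = mv so λ = h/(mv) ∝ 1/m.
λ_A/λ_μ = m_μ/m_A = 1.884 × 10⁻²⁸/2.663 × 10⁻²⁵ = 7.07 × 10⁻⁴.

λ_A/λ_μ = 7.07 × 10⁻⁴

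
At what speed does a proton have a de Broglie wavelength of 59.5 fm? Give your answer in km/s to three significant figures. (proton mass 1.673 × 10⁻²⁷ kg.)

v = 6660 km/s

p = h/λ = 6.626 × 10⁻³⁴ / 5.950 × 10⁻¹⁴ = 1.114 × 10⁻²⁰ kg·m/s.
v = p/m = 1.114 × 10⁻²⁰ / 1.673 × 10⁻²⁷ = 6.66 × 10⁶ m/s = 6660 km/s.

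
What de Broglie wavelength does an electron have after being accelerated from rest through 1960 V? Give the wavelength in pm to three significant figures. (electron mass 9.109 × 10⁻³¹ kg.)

λ = 27.7 pm

KE = eV = 1.602 × 10⁻¹⁹ × 1960 = 3.140 × 10⁻¹⁶ J.
p = √(2mKE) = √(2 × 9.109 × 10⁻³¹ × 3.140 × 10⁻¹⁶) = 2.392 × 10⁻²³ kg·m/s.
λ = h/p = 6.626 × 10⁻³⁴ / 2.392 × 10⁻²³ = 2.77 × 10⁻¹¹ m = 27.7 pm.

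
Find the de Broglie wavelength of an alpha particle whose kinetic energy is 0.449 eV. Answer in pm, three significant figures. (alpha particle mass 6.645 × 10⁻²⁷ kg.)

λ = 21.4 pm

KE = 0.449 eV = 7.193 × 10⁻²⁰ J.
p = √(2mKE) = √(2 × 6.645 × 10⁻²⁷ × 7.193 × 10⁻²⁰) = 3.092 × 10⁻²³ kg·m/s.
λ = h/p = 6.626 × 10⁻³⁴ / 3.092 × 10⁻²³ = 2.14 × 10⁻¹¹ m = 21.4 pm.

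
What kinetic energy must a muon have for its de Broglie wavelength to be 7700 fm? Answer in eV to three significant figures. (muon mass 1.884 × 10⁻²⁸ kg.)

p = h/λ = 6.626 × 10⁻³⁴ / 7.700 × 10⁻¹² = 8.605 × 10⁻²³ kg·m/s.
KE = p²/(2m) = (8.605 × 10⁻²³)² / (2 × 1.884 × 10⁻²⁸) = 1.965 × 10⁻¹⁷ J = 123 eV.

KE = 123 eV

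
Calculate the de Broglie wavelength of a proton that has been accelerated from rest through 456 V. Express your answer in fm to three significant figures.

KE = eV = 1.602 × 10⁻¹⁹ × 456.0 = 7.305 × 10⁻¹⁷ J.
p = √(2mKE) = √(2 × 1.673 × 10⁻²⁷ × 7.305 × 10⁻¹⁷) = 4.944 × 10⁻²² kg·m/s.
λ = h/p = 6.626 × 10⁻³⁴ / 4.944 × 10⁻²² = 1.34 × 10⁻¹² m = 1340 fm.

λ = 1340 fm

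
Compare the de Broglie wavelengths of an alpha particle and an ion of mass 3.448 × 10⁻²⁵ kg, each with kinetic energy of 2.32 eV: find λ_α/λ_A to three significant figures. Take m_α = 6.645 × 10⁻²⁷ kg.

At fixed KE, p = √(2mKE) so λ = h/p ∝ 1/√m.
λ_α/λ_A = √(m_A/m_α) = √(3.448 × 10⁻²⁵/6.645 × 10⁻²⁷) = √(51.89) = 7.20.

λ_α/λ_A = 7.20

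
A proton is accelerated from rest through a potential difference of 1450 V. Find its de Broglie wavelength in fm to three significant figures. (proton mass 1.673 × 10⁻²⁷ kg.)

KE = eV = 1.602 × 10⁻¹⁹ × 1450 = 2.323 × 10⁻¹⁶ J.
p = √(2mKE) = √(2 × 1.673 × 10⁻²⁷ × 2.323 × 10⁻¹⁶) = 8.816 × 10⁻²² kg·m/s.
λ = h/p = 6.626 × 10⁻³⁴ / 8.816 × 10⁻²² = 7.52 × 10⁻¹³ m = 752 fm.

λ = 752 fm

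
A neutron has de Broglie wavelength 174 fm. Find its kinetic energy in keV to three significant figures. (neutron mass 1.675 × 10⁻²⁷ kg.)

KE = 27.0 keV

p = h/λ = 6.626 × 10⁻³⁴ / 1.740 × 10⁻¹³ = 3.808 × 10⁻²¹ kg·m/s.
KE = p²/(2m) = (3.808 × 10⁻²¹)² / (2 × 1.675 × 10⁻²⁷) = 4.329 × 10⁻¹⁵ J = 27.0 keV.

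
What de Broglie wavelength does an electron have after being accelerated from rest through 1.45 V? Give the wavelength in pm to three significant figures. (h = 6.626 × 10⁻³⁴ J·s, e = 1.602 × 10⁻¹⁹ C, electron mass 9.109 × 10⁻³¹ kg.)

λ = 1020 pm

KE = eV = 1.602 × 10⁻¹⁹ × 1.450 = 2.323 × 10⁻¹⁹ J.
p = √(2mKE) = √(2 × 9.109 × 10⁻³¹ × 2.323 × 10⁻¹⁹) = 6.505 × 10⁻²⁵ kg·m/s.
λ = h/p = 6.626 × 10⁻³⁴ / 6.505 × 10⁻²⁵ = 1.02 × 10⁻⁹ m = 1020 pm.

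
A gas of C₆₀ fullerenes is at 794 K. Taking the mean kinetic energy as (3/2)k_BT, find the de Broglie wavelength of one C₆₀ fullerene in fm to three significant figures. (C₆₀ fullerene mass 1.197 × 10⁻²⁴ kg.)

λ = 3340 fm

KE = (3/2)k_BT = 1.5 × 1.381 × 10⁻²³ × 794 = 1.645 × 10⁻²⁰ J.
p = √(2mKE) = √(2 × 1.197 × 10⁻²⁴ × 1.645 × 10⁻²⁰) = 1.984 × 10⁻²² kg·m/s.
λ = h/p = 3.34 × 10⁻¹² m = 3340 fm.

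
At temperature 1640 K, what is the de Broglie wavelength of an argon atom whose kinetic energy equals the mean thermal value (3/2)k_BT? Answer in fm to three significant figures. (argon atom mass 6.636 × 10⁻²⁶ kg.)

λ = 9870 fm

KE = (3/2)k_BT = 1.5 × 1.381 × 10⁻²³ × 1640 = 3.397 × 10⁻²⁰ J.
p = √(2mKE) = √(2 × 6.636 × 10⁻²⁶ × 3.397 × 10⁻²⁰) = 6.715 × 10⁻²³ kg·m/s.
λ = h/p = 9.87 × 10⁻¹² m = 9870 fm.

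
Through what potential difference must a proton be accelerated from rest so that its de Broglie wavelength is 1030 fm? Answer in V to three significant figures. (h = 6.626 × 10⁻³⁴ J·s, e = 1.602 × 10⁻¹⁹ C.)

p = h/λ = 6.626 × 10⁻³⁴ / 1.030 × 10⁻¹² = 6.433 × 10⁻²² kg·m/s.
KE = p²/(2m) = 1.237 × 10⁻¹⁶ J.
V = KE/e = 1.237 × 10⁻¹⁶ / (1.602 × 10⁻¹⁹) = 772 V.

V = 772 V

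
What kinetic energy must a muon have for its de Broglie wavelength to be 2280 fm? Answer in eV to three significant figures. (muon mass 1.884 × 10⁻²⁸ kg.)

p = h/λ = 6.626 × 10⁻³⁴ / 2.280 × 10⁻¹² = 2.906 × 10⁻²² kg·m/s.
KE = p²/(2m) = (2.906 × 10⁻²²)² / (2 × 1.884 × 10⁻²⁸) = 2.241 × 10⁻¹⁶ J = 1400 eV.

KE = 1400 eV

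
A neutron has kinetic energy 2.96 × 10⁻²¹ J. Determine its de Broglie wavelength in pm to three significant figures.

λ = 210 pm

p = √(2mKE) = √(2 × 1.675 × 10⁻²⁷ × 2.960 × 10⁻²¹) = 3.149 × 10⁻²⁴ kg·m/s.
λ = h/p = 6.626 × 10⁻³⁴ / 3.149 × 10⁻²⁴ = 2.10 × 10⁻¹⁰ m = 210 pm.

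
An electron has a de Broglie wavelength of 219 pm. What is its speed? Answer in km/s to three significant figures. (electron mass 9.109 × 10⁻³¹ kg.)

p = h/λ = 6.626 × 10⁻³⁴ / 2.190 × 10⁻¹⁰ = 3.026 × 10⁻²⁴ kg·m/s.
v = p/m = 3.026 × 10⁻²⁴ / 9.109 × 10⁻³¹ = 3.32 × 10⁶ m/s = 3320 km/s.

v = 3320 km/s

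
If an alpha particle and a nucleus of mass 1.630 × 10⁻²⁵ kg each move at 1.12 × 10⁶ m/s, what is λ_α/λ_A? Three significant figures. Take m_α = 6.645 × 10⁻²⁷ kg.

λ_α/λ_A = 24.5

At fixed v, p = mv so λ = h/(mv) ∝ 1/m.
λ_α/λ_A = m_A/m_α = 1.630 × 10⁻²⁵/6.645 × 10⁻²⁷ = 24.5.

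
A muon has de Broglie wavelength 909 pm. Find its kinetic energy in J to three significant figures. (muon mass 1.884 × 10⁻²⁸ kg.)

p = h/λ = 6.626 × 10⁻³⁴ / 9.090 × 10⁻¹⁰ = 7.289 × 10⁻²⁵ kg·m/s.
KE = p²/(2m) = (7.289 × 10⁻²⁵)² / (2 × 1.884 × 10⁻²⁸) = 1.410 × 10⁻²¹ J = 1.41 × 10⁻²¹ J.

KE = 1.41 × 10⁻²¹ J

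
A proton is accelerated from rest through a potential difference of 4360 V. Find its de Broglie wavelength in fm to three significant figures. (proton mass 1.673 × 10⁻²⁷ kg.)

λ = 433 fm

KE = eV = 1.602 × 10⁻¹⁹ × 4360 = 6.985 × 10⁻¹⁶ J.
p = √(2mKE) = √(2 × 1.673 × 10⁻²⁷ × 6.985 × 10⁻¹⁶) = 1.529 × 10⁻²¹ kg·m/s.
λ = h/p = 6.626 × 10⁻³⁴ / 1.529 × 10⁻²¹ = 4.33 × 10⁻¹³ m = 433 fm.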